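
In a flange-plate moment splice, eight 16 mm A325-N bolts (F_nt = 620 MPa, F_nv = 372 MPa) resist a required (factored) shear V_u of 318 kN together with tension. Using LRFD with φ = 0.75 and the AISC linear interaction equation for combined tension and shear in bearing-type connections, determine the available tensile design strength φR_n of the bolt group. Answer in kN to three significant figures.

A_b = π·16²/4 = 201.1 mm²; f_rv = 318 × 1000 / (8 × 201.1) = 197.7 MPa.
F'_nt = 1.3 F_nt − (F_nt / φF_nv) f_rv = 1.3·620 − (620/(0.75·372))·197.7 = 366.7 MPa, capped at F_nt → F'_nt = 366.7 MPa.
R_n = F'_nt · A_b · n = 366.7 × 201.1 × 8 / 1000 = 589.8 kN.
Design strength φR_n = 0.75 × 589.8 = 442 kN.

442 kN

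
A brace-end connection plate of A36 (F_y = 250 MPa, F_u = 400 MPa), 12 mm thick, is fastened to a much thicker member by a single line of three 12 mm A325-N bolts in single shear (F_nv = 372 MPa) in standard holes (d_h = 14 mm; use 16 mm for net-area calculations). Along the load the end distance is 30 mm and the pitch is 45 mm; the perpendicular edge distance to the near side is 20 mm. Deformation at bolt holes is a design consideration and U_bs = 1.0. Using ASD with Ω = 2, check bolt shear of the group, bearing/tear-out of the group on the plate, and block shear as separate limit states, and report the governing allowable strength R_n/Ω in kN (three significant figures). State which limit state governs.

63.1 kN (bolt shear governs)

Bolt shear: A_b = π·12²/4 = 113.1 mm²; R_n = 372 × 113.1 × 3 × 1 / 1000 = 126.2 kN → 126.2 / 2 = 63.1 kN.
Bearing: edge l_c = 23, r_n = 132.5 kN; interior l_c = 31, r_n = 138.2 kN; R_n = 132.5 + 2·138.2 = 409 kN → 204 kN.
Block shear: A_gv = 1440, A_nv = 960, A_nt = 144 mm²; R_n = min(0.6F_uA_nv, 0.6F_yA_gv) + U_bs·F_u·A_nt = 273.6 kN → 137 kN.
Bolt shear governs: 63.1 kN.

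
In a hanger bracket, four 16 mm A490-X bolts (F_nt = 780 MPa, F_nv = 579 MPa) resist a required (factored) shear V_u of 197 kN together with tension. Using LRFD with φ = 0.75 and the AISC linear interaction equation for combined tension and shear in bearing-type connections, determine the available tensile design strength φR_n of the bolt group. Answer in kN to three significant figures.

A_b = π·16²/4 = 201.1 mm²; f_rv = 197 × 1000 / (4 × 201.1) = 244.9 MPa.
F'_nt = 1.3 F_nt − (F_nt / φF_nv) f_rv = 1.3·780 − (780/(0.75·579))·244.9 = 574 MPa, capped at F_nt → F'_nt = 574 MPa.
R_n = F'_nt · A_b · n = 574 × 201.1 × 4 / 1000 = 461.7 kN.
Design strength φR_n = 0.75 × 461.7 = 346 kN.

346 kN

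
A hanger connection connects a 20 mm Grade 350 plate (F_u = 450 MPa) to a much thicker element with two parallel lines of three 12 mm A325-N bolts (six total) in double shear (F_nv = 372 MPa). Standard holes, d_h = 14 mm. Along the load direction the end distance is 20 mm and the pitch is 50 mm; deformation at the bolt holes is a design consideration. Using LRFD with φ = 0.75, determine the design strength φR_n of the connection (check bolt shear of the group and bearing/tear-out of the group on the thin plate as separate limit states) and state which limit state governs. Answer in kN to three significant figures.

379 kN (bolt shear governs)

Bolt shear: A_b = π·12²/4 = 113.1 mm²; R_n = 372 × 113.1 × 6 × 2 / 1000 = 504.9 kN → 0.75 × 504.9 = 379 kN.
Bearing (1.2 l_c t F_u ≤ 2.4 d t F_u): upper limit = 2.4·12·20·450 / 1000 = 259.2 kN.
  Edge l_c = 20 − 14/2 = 13 → r_n = 140.4 kN; interior l_c = 50 − 14 = 36 → r_n = 259.2 kN.
  R_n,bearing = 2·140.4 + 4·259.2 = 1318 kN → 0.75 × 1318 = 988 kN.
Bolt shear governs: 379 kN.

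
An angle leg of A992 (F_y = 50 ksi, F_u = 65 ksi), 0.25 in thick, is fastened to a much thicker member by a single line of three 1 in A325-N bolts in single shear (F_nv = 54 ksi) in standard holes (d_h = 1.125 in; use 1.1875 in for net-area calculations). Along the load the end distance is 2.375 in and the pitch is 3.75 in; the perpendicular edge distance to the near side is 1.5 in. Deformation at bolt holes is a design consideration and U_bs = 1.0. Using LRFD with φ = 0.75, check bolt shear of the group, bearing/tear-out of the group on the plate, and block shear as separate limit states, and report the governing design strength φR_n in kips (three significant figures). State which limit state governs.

61.5 kips (block shear governs)

Bolt shear: A_b = π·1²/4 = 0.7854 in²; R_n = 54 × 0.7854 × 3 × 1 = 127.2 kips → 0.75 × 127.2 = 95.4 kips.
Bearing: edge l_c = 1.812, r_n = 35.34 kips; interior l_c = 2.625, r_n = 39 kips; R_n = 35.34 + 2·39 = 113.3 kips → 85 kips.
Block shear: A_gv = 2.469, A_nv = 1.727, A_nt = 0.2266 in²; R_n = min(0.6F_uA_nv, 0.6F_yA_gv) + U_bs·F_u·A_nt = 82.06 kips → 61.5 kips.
Block shear governs: 61.5 kips.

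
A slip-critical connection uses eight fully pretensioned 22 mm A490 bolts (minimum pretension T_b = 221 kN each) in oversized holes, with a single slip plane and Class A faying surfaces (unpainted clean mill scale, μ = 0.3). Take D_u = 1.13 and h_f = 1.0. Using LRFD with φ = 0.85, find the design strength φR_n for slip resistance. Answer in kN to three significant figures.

R_n = μ · D_u · h_f · T_b · n_s · n_b = 0.3 × 1.13 × 1.0 × 221 × 1 × 8 = 599.4 kN.
Design strength φR_n = 0.85 × 599.4 = 509 kN.

509 kN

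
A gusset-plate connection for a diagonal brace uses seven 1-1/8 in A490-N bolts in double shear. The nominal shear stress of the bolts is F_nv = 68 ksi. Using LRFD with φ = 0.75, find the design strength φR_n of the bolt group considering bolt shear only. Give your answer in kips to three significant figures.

710 kips

A_b = π × 1.125² / 4 = 0.994 in².
R_n = F_nv · A_b · n · n_s = 68 × 0.994 × 7 × 2 = 946.3 kips.
Design strength φR_n = 0.75 × 946.3 = 710 kips.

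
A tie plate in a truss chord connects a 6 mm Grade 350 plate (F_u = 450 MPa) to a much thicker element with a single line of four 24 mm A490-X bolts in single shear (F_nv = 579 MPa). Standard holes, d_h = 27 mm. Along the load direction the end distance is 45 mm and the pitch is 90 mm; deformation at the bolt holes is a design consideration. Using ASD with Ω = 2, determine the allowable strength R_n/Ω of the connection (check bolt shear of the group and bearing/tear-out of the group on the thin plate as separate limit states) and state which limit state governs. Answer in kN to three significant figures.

284 kN (bearing governs)

Bolt shear: A_b = π·24²/4 = 452.4 mm²; R_n = 579 × 452.4 × 4 × 1 / 1000 = 1048 kN → 1048 / 2 = 524 kN.
Bearing (1.2 l_c t F_u ≤ 2.4 d t F_u): upper limit = 2.4·24·6·450 / 1000 = 155.5 kN.
  Edge l_c = 45 − 27/2 = 31.5 → r_n = 102.1 kN; interior l_c = 90 − 27 = 63 → r_n = 155.5 kN.
  R_n,bearing = 1·102.1 + 3·155.5 = 568.6 kN → 568.6 / 2 = 284 kN.
Bearing governs: 284 kN.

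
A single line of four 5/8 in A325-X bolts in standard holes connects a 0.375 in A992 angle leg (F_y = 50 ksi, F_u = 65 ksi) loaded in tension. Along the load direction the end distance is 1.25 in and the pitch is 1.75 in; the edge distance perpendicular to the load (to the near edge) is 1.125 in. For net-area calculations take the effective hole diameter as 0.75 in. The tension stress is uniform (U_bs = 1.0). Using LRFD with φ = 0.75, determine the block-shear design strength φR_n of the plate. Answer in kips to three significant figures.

Shear plane L_v = 1.25 + 3·1.75 = 6.5 in; A_gv = 6.5 × 0.375 = 2.438 in².
A_nv = (6.5 − 3.5·0.75) × 0.375 = 1.453 in².
A_nt = (1.125 − 0.5·0.75) × 0.375 = 0.2812 in².
0.6 F_u A_nv = 56.67 kips; 0.6 F_y A_gv = 73.12 kips → shear rupture governs the shear term.
R_n = 56.67 + 1.0 × 65 × 0.2812 = 74.95 kips.
Design strength φR_n = 0.75 × 74.95 = 56.2 kips.

56.2 kips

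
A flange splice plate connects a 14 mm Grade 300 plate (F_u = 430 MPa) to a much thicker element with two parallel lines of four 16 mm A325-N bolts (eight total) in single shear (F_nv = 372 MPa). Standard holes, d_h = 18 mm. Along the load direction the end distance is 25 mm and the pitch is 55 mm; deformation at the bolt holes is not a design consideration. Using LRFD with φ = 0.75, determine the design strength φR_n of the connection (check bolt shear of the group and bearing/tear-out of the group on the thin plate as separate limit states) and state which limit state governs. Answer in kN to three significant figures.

449 kN (bolt shear governs)

Bolt shear: A_b = π·16²/4 = 201.1 mm²; R_n = 372 × 201.1 × 8 × 1 / 1000 = 598.4 kN → 0.75 × 598.4 = 449 kN.
Bearing (1.5 l_c t F_u ≤ 3.0 d t F_u): upper limit = 3.0·16·14·430 / 1000 = 289 kN.
  Edge l_c = 25 − 18/2 = 16 → r_n = 144.5 kN; interior l_c = 55 − 18 = 37 → r_n = 289 kN.
  R_n,bearing = 2·144.5 + 6·289 = 2023 kN → 0.75 × 2023 = 1520 kN.
Bolt shear governs: 449 kN.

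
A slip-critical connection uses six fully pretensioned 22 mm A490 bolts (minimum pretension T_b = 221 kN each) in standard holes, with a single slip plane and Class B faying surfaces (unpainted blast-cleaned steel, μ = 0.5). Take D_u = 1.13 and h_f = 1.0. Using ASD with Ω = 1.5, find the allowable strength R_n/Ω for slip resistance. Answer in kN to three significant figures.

499 kN

R_n = μ · D_u · h_f · T_b · n_s · n_b = 0.5 × 1.13 × 1.0 × 221 × 1 × 6 = 749.2 kN.
Allowable strength R_n/Ω = 749.2 / 1.5 = 499 kN.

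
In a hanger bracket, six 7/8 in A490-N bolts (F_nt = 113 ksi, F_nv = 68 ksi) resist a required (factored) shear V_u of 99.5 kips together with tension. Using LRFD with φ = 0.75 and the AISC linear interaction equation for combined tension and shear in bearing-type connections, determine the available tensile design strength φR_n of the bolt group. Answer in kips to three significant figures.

232 kips

A_b = π·0.875²/4 = 0.6013 in²; f_rv = 99.5 / (6 × 0.6013) = 27.58 ksi.
F'_nt = 1.3 F_nt − (F_nt / φF_nv) f_rv = 1.3·113 − (113/(0.75·68))·27.58 = 85.8 ksi, capped at F_nt → F'_nt = 85.8 ksi.
R_n = F'_nt · A_b · n = 85.8 × 0.6013 × 6 = 309.5 kips.
Design strength φR_n = 0.75 × 309.5 = 232 kips.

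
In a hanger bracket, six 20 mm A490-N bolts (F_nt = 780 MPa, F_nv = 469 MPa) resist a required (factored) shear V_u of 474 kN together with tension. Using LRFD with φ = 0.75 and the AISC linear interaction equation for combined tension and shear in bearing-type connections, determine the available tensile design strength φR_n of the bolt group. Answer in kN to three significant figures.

A_b = π·20²/4 = 314.2 mm²; f_rv = 474 × 1000 / (6 × 314.2) = 251.5 MPa.
F'_nt = 1.3 F_nt − (F_nt / φF_nv) f_rv = 1.3·780 − (780/(0.75·469))·251.5 = 456.4 MPa, capped at F_nt → F'_nt = 456.4 MPa.
R_n = F'_nt · A_b · n = 456.4 × 314.2 × 6 / 1000 = 860.3 kN.
Design strength φR_n = 0.75 × 860.3 = 645 kN.

645 kN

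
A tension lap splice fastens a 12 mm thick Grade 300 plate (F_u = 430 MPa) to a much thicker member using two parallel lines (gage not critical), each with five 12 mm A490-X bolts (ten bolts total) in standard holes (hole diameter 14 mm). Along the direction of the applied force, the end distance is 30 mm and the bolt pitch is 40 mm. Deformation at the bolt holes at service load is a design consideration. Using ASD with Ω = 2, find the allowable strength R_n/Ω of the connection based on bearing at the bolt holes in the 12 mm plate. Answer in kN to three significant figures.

737 kN

Per bolt r_n = 1.2 l_c t F_u ≤ 2.4 d t F_u; upper limit = 2.4 × 12 × 12 × 430 / 1000 = 148.6 kN.
Edge bolt: l_c = 30 − 14/2 = 23 mm → 1.2 × 23 × 12 × 430 / 1000 = 142.4 → r_n = 142.4 kN.
Interior bolts: l_c = 40 − 14 = 26 mm → 1.2 × 26 × 12 × 430 / 1000 = 161 → r_n = 148.6 kN.
R_n = 2 × 142.4 + 8 × 148.6 = 1474 kN.
Allowable strength R_n/Ω = 1474 / 2 = 737 kN.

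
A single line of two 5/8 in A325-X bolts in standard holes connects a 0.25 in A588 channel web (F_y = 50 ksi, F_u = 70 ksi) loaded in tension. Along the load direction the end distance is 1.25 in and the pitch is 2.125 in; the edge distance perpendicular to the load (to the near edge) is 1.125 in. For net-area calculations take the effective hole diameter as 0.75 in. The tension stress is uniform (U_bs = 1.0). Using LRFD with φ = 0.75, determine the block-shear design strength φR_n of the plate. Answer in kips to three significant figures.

Shear plane L_v = 1.25 + 1·2.125 = 3.375 in; A_gv = 3.375 × 0.25 = 0.8438 in².
A_nv = (3.375 − 1.5·0.75) × 0.25 = 0.5625 in².
A_nt = (1.125 − 0.5·0.75) × 0.25 = 0.1875 in².
0.6 F_u A_nv = 23.62 kips; 0.6 F_y A_gv = 25.31 kips → shear rupture governs the shear term.
R_n = 23.62 + 1.0 × 70 × 0.1875 = 36.75 kips.
Design strength φR_n = 0.75 × 36.75 = 27.6 kips.

27.6 kips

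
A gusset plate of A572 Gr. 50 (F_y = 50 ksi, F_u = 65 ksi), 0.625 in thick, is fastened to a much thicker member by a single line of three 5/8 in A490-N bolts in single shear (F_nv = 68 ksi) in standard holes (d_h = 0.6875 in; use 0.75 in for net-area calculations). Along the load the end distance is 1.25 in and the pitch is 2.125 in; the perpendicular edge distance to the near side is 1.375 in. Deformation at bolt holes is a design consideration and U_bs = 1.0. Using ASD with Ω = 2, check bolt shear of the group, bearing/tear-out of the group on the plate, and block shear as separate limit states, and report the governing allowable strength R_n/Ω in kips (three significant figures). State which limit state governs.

31.3 kips (bolt shear governs)

Bolt shear: A_b = π·0.625²/4 = 0.3068 in²; R_n = 68 × 0.3068 × 3 × 1 = 62.59 kips → 62.59 / 2 = 31.3 kips.
Bearing: edge l_c = 0.9062, r_n = 44.18 kips; interior l_c = 1.438, r_n = 60.94 kips; R_n = 44.18 + 2·60.94 = 166.1 kips → 83 kips.
Block shear: A_gv = 3.438, A_nv = 2.266, A_nt = 0.625 in²; R_n = min(0.6F_uA_nv, 0.6F_yA_gv) + U_bs·F_u·A_nt = 129 kips → 64.5 kips.
Bolt shear governs: 31.3 kips.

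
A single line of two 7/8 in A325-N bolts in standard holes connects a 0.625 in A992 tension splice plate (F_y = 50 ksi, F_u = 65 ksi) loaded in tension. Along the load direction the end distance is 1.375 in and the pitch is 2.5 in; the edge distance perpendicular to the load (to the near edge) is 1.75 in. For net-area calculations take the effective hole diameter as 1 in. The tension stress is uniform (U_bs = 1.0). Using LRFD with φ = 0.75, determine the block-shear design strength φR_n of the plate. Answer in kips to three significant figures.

81.5 kips

Shear plane L_v = 1.375 + 1·2.5 = 3.875 in; A_gv = 3.875 × 0.625 = 2.422 in².
A_nv = (3.875 − 1.5·1) × 0.625 = 1.484 in².
A_nt = (1.75 − 0.5·1) × 0.625 = 0.7812 in².
0.6 F_u A_nv = 57.89 kips; 0.6 F_y A_gv = 72.66 kips → shear rupture governs the shear term.
R_n = 57.89 + 1.0 × 65 × 0.7812 = 108.7 kips.
Design strength φR_n = 0.75 × 108.7 = 81.5 kips.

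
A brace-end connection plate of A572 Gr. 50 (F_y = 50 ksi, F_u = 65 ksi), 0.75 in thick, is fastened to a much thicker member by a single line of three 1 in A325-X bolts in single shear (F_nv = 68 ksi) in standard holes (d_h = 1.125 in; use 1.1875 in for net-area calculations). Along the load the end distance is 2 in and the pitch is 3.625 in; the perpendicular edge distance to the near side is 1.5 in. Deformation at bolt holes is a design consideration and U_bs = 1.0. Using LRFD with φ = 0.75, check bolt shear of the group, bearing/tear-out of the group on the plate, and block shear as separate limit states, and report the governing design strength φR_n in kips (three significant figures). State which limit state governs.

120 kips (bolt shear governs)

Bolt shear: A_b = π·1²/4 = 0.7854 in²; R_n = 68 × 0.7854 × 3 × 1 = 160.2 kips → 0.75 × 160.2 = 120 kips.
Bearing: edge l_c = 1.438, r_n = 84.09 kips; interior l_c = 2.5, r_n = 117 kips; R_n = 84.09 + 2·117 = 318.1 kips → 239 kips.
Block shear: A_gv = 6.938, A_nv = 4.711, A_nt = 0.6797 in²; R_n = min(0.6F_uA_nv, 0.6F_yA_gv) + U_bs·F_u·A_nt = 227.9 kips → 171 kips.
Bolt shear governs: 120 kips.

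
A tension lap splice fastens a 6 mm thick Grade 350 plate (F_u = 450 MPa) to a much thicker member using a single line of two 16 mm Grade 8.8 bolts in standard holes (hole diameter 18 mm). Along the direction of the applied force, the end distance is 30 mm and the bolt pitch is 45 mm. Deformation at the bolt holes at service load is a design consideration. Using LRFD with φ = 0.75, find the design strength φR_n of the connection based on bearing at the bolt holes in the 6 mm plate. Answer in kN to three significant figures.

117 kN

Per bolt r_n = 1.2 l_c t F_u ≤ 2.4 d t F_u; upper limit = 2.4 × 16 × 6 × 450 / 1000 = 103.7 kN.
Edge bolt: l_c = 30 − 18/2 = 21 mm → 1.2 × 21 × 6 × 450 / 1000 = 68.04 → r_n = 68.04 kN.
Interior bolts: l_c = 45 − 18 = 27 mm → 1.2 × 27 × 6 × 450 / 1000 = 87.48 → r_n = 87.48 kN.
R_n = 1 × 68.04 + 1 × 87.48 = 155.5 kN.
Design strength φR_n = 0.75 × 155.5 = 117 kN.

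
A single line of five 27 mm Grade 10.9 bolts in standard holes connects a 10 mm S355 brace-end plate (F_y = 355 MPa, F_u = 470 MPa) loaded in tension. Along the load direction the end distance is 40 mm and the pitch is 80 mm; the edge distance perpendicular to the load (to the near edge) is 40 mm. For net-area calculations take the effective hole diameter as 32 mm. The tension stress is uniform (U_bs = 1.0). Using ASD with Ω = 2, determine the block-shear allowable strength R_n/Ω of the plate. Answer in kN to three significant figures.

361 kN

Shear plane L_v = 40 + 4·80 = 360 mm; A_gv = 360 × 10 = 3600 mm².
A_nv = (360 − 4.5·32) × 10 = 2160 mm².
A_nt = (40 − 0.5·32) × 10 = 240 mm².
0.6 F_u A_nv = 609.1 kN; 0.6 F_y A_gv = 766.8 kN → shear rupture governs the shear term.
R_n = 609.1 + 1.0 × 470 × 240 / 1000 = 721.9 kN.
Allowable strength R_n/Ω = 721.9 / 2 = 361 kN.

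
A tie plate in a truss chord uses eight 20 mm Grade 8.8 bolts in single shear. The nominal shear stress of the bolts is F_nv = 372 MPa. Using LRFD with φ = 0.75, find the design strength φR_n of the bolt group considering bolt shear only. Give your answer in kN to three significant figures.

A_b = π × 20² / 4 = 314.2 mm².
R_n = F_nv · A_b · n · n_s = 372 × 314.2 × 8 × 1 / 1000 = 934.9 kN.
Design strength φR_n = 0.75 × 934.9 = 701 kN.

701 kN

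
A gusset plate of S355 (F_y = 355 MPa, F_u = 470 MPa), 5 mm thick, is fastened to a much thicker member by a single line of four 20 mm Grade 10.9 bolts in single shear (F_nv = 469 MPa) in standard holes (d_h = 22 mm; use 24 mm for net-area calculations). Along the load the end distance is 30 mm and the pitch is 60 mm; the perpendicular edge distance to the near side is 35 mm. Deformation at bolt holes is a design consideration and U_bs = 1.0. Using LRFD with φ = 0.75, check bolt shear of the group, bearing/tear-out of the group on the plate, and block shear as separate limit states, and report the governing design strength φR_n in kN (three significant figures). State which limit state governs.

174 kN (block shear governs)

Bolt shear: A_b = π·20²/4 = 314.2 mm²; R_n = 469 × 314.2 × 4 × 1 / 1000 = 589.4 kN → 0.75 × 589.4 = 442 kN.
Bearing: edge l_c = 19, r_n = 53.58 kN; interior l_c = 38, r_n = 107.2 kN; R_n = 53.58 + 3·107.2 = 375.1 kN → 281 kN.
Block shear: A_gv = 1050, A_nv = 630, A_nt = 115 mm²; R_n = min(0.6F_uA_nv, 0.6F_yA_gv) + U_bs·F_u·A_nt = 231.7 kN → 174 kN.
Block shear governs: 174 kN.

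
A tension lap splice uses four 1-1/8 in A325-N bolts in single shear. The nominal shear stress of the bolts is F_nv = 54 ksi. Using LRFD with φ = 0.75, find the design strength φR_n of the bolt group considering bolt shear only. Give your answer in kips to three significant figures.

A_b = π × 1.125² / 4 = 0.994 in².
R_n = F_nv · A_b · n · n_s = 54 × 0.994 × 4 × 1 = 214.7 kips.
Design strength φR_n = 0.75 × 214.7 = 161 kips.

161 kips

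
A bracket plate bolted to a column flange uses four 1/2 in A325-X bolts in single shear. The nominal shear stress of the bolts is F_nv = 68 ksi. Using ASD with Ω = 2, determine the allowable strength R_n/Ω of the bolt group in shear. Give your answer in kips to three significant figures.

26.7 kips

A_b = π × 0.5² / 4 = 0.1963 in².
R_n = F_nv · A_b · n · n_s = 68 × 0.1963 × 4 × 1 = 53.41 kips.
Allowable strength R_n/Ω = 53.41 / 2 = 26.7 kips.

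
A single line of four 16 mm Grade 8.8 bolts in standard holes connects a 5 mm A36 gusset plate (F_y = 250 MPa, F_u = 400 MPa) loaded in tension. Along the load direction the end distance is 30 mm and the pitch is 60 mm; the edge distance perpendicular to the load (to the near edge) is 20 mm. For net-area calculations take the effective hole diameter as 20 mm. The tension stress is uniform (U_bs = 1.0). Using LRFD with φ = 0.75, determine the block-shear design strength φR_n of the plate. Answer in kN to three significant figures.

Shear plane L_v = 30 + 3·60 = 210 mm; A_gv = 210 × 5 = 1050 mm².
A_nv = (210 − 3.5·20) × 5 = 700 mm².
A_nt = (20 − 0.5·20) × 5 = 50 mm².
0.6 F_u A_nv = 168 kN; 0.6 F_y A_gv = 157.5 kN → shear yielding governs the shear term.
R_n = 157.5 + 1.0 × 400 × 50 / 1000 = 177.5 kN.
Design strength φR_n = 0.75 × 177.5 = 133 kN.

133 kN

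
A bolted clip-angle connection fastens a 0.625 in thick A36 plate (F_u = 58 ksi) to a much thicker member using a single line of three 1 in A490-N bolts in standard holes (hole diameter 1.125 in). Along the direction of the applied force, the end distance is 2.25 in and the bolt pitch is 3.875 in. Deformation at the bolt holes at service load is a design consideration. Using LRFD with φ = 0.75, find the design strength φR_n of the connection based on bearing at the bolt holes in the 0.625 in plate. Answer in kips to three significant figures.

186 kips

Per bolt r_n = 1.2 l_c t F_u ≤ 2.4 d t F_u; upper limit = 2.4 × 1 × 0.625 × 58 = 87 kips.
Edge bolt: l_c = 2.25 − 1.125/2 = 1.688 in → 1.2 × 1.688 × 0.625 × 58 = 73.41 → r_n = 73.41 kips.
Interior bolts: l_c = 3.875 − 1.125 = 2.75 in → 1.2 × 2.75 × 0.625 × 58 = 119.6 → r_n = 87 kips.
R_n = 1 × 73.41 + 2 × 87 = 247.4 kips.
Design strength φR_n = 0.75 × 247.4 = 186 kips.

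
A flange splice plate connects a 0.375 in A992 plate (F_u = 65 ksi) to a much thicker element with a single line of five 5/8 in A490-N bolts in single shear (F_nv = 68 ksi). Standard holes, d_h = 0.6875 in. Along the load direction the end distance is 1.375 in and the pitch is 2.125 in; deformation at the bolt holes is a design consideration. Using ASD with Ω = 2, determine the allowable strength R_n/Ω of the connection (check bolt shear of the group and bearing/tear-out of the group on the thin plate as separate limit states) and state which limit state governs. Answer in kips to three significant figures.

52.2 kips (bolt shear governs)

Bolt shear: A_b = π·0.625²/4 = 0.3068 in²; R_n = 68 × 0.3068 × 5 × 1 = 104.3 kips → 104.3 / 2 = 52.2 kips.
Bearing (1.2 l_c t F_u ≤ 2.4 d t F_u): upper limit = 2.4·0.625·0.375·65 = 36.56 kips.
  Edge l_c = 1.375 − 0.6875/2 = 1.031 → r_n = 30.16 kips; interior l_c = 2.125 − 0.6875 = 1.438 → r_n = 36.56 kips.
  R_n,bearing = 1·30.16 + 4·36.56 = 176.4 kips → 176.4 / 2 = 88.2 kips.
Bolt shear governs: 52.2 kips.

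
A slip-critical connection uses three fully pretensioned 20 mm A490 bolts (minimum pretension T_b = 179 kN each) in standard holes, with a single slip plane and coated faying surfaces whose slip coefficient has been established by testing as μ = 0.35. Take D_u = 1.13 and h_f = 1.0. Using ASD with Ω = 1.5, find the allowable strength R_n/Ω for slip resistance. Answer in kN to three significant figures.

142 kN

R_n = μ · D_u · h_f · T_b · n_s · n_b = 0.35 × 1.13 × 1.0 × 179 × 1 × 3 = 212.4 kN.
Allowable strength R_n/Ω = 212.4 / 1.5 = 142 kN.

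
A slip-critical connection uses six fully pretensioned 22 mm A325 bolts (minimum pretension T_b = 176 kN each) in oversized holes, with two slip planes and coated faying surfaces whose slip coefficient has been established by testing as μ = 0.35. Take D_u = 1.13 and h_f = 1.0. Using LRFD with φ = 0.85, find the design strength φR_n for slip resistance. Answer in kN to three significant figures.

710 kN

R_n = μ · D_u · h_f · T_b · n_s · n_b = 0.35 × 1.13 × 1.0 × 176 × 2 × 6 = 835.3 kN.
Design strength φR_n = 0.85 × 835.3 = 710 kN.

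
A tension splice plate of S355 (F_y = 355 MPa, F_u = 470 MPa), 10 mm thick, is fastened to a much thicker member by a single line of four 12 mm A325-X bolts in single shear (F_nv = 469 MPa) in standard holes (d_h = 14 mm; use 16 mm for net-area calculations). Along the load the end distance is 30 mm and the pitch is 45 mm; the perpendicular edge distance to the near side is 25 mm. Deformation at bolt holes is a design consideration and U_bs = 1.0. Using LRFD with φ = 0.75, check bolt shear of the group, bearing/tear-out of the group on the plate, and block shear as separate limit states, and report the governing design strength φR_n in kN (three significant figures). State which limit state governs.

159 kN (bolt shear governs)

Bolt shear: A_b = π·12²/4 = 113.1 mm²; R_n = 469 × 113.1 × 4 × 1 / 1000 = 212.2 kN → 0.75 × 212.2 = 159 kN.
Bearing: edge l_c = 23, r_n = 129.7 kN; interior l_c = 31, r_n = 135.4 kN; R_n = 129.7 + 3·135.4 = 535.8 kN → 402 kN.
Block shear: A_gv = 1650, A_nv = 1090, A_nt = 170 mm²; R_n = min(0.6F_uA_nv, 0.6F_yA_gv) + U_bs·F_u·A_nt = 387.3 kN → 290 kN.
Bolt shear governs: 159 kN.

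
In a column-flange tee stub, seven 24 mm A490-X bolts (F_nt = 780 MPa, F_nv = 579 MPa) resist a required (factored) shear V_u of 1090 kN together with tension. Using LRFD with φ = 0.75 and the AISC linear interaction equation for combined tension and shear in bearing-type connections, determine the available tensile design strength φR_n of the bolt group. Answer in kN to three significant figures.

A_b = π·24²/4 = 452.4 mm²; f_rv = 1090 × 1000 / (7 × 452.4) = 344.2 MPa.
F'_nt = 1.3 F_nt − (F_nt / φF_nv) f_rv = 1.3·780 − (780/(0.75·579))·344.2 = 395.7 MPa, capped at F_nt → F'_nt = 395.7 MPa.
R_n = F'_nt · A_b · n = 395.7 × 452.4 × 7 / 1000 = 1253 kN.
Design strength φR_n = 0.75 × 1253 = 940 kN.

940 kN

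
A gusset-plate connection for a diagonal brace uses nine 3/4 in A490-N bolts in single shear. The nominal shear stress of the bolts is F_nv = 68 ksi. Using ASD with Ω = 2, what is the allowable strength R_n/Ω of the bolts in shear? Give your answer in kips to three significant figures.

A_b = π × 0.75² / 4 = 0.4418 in².
R_n = F_nv · A_b · n · n_s = 68 × 0.4418 × 9 × 1 = 270.4 kips.
Allowable strength R_n/Ω = 270.4 / 2 = 135 kips.

135 kips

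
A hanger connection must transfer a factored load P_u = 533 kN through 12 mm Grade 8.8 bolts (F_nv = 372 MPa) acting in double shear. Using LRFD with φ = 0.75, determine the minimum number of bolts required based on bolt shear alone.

A_b = π·12²/4 = 113.1 mm².
Per-bolt design strength φR_n = 0.75 × 372 × 113.1 × 2 / 1000 = 63.11 kN.
n ≥ 533 / 63.11 = 8.446 → use 9 bolts.

9 bolts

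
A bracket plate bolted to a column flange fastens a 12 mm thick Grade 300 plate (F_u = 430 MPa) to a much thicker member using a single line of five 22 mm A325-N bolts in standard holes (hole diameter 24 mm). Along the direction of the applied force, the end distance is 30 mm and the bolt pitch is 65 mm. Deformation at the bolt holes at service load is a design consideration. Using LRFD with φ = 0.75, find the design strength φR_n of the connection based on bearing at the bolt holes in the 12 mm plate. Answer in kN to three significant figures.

Per bolt r_n = 1.2 l_c t F_u ≤ 2.4 d t F_u; upper limit = 2.4 × 22 × 12 × 430 / 1000 = 272.4 kN.
Edge bolt: l_c = 30 − 24/2 = 18 mm → 1.2 × 18 × 12 × 430 / 1000 = 111.5 → r_n = 111.5 kN.
Interior bolts: l_c = 65 − 24 = 41 mm → 1.2 × 41 × 12 × 430 / 1000 = 253.9 → r_n = 253.9 kN.
R_n = 1 × 111.5 + 4 × 253.9 = 1127 kN.
Design strength φR_n = 0.75 × 1127 = 845 kN.

845 kN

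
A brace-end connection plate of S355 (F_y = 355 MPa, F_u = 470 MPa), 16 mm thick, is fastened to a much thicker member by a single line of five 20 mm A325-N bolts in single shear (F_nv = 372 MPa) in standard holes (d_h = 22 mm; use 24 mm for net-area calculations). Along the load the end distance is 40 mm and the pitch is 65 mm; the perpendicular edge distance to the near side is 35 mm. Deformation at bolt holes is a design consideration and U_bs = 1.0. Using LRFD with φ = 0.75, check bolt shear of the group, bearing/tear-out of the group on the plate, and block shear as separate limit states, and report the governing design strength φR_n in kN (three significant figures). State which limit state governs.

438 kN (bolt shear governs)

Bolt shear: A_b = π·20²/4 = 314.2 mm²; R_n = 372 × 314.2 × 5 × 1 / 1000 = 584.3 kN → 0.75 × 584.3 = 438 kN.
Bearing: edge l_c = 29, r_n = 261.7 kN; interior l_c = 43, r_n = 361 kN; R_n = 261.7 + 4·361 = 1706 kN → 1280 kN.
Block shear: A_gv = 4800, A_nv = 3072, A_nt = 368 mm²; R_n = min(0.6F_uA_nv, 0.6F_yA_gv) + U_bs·F_u·A_nt = 1039 kN → 779 kN.
Bolt shear governs: 438 kN.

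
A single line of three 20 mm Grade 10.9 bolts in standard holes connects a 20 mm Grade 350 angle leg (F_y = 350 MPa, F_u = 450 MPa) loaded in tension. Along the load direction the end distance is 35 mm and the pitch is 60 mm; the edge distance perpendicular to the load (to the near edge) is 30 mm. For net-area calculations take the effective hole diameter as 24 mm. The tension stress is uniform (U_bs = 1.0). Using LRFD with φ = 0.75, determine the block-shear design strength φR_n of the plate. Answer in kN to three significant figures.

506 kN

Shear plane L_v = 35 + 2·60 = 155 mm; A_gv = 155 × 20 = 3100 mm².
A_nv = (155 − 2.5·24) × 20 = 1900 mm².
A_nt = (30 − 0.5·24) × 20 = 360 mm².
0.6 F_u A_nv = 513 kN; 0.6 F_y A_gv = 651 kN → shear rupture governs the shear term.
R_n = 513 + 1.0 × 450 × 360 / 1000 = 675 kN.
Design strength φR_n = 0.75 × 675 = 506 kN.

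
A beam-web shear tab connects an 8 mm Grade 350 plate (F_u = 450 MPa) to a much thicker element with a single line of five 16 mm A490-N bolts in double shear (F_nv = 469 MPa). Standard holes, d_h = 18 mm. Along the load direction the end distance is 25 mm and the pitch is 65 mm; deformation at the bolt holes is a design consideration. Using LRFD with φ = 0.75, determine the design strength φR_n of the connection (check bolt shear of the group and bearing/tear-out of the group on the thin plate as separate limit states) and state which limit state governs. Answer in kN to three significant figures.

467 kN (bearing governs)

Bolt shear: A_b = π·16²/4 = 201.1 mm²; R_n = 469 × 201.1 × 5 × 2 / 1000 = 943 kN → 0.75 × 943 = 707 kN.
Bearing (1.2 l_c t F_u ≤ 2.4 d t F_u): upper limit = 2.4·16·8·450 / 1000 = 138.2 kN.
  Edge l_c = 25 − 18/2 = 16 → r_n = 69.12 kN; interior l_c = 65 − 18 = 47 → r_n = 138.2 kN.
  R_n,bearing = 1·69.12 + 4·138.2 = 622.1 kN → 0.75 × 622.1 = 467 kN.
Bearing governs: 467 kN.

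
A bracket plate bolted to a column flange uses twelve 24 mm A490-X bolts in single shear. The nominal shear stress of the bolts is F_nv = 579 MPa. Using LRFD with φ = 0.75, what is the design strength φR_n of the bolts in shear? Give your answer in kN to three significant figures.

A_b = π × 24² / 4 = 452.4 mm².
R_n = F_nv · A_b · n · n_s = 579 × 452.4 × 12 × 1 / 1000 = 3143 kN.
Design strength φR_n = 0.75 × 3143 = 2360 kN.

2360 kN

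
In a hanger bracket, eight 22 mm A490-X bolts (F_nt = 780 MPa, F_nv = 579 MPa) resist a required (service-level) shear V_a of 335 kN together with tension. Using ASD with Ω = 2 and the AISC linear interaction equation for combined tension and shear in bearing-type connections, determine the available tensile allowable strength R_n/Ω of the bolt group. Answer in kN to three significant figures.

1090 kN

A_b = π·22²/4 = 380.1 mm²; f_rv = 335 × 1000 / (8 × 380.1) = 110.2 MPa.
F'_nt = 1.3 F_nt − (Ω F_nt / F_nv) f_rv = 1.3·780 − (2·780/579)·110.2 = 717.2 MPa, capped at F_nt → F'_nt = 717.2 MPa.
R_n = F'_nt · A_b · n = 717.2 × 380.1 × 8 / 1000 = 2181 kN.
Allowable strength R_n/Ω = 2181 / 2 = 1090 kN.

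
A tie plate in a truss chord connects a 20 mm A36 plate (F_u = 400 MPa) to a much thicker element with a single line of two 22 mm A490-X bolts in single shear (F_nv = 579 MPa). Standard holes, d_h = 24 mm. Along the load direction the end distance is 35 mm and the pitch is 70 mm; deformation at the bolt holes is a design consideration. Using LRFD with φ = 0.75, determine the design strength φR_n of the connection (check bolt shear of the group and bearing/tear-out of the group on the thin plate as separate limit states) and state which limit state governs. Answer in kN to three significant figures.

330 kN (bolt shear governs)

Bolt shear: A_b = π·22²/4 = 380.1 mm²; R_n = 579 × 380.1 × 2 × 1 / 1000 = 440.2 kN → 0.75 × 440.2 = 330 kN.
Bearing (1.2 l_c t F_u ≤ 2.4 d t F_u): upper limit = 2.4·22·20·400 / 1000 = 422.4 kN.
  Edge l_c = 35 − 24/2 = 23 → r_n = 220.8 kN; interior l_c = 70 − 24 = 46 → r_n = 422.4 kN.
  R_n,bearing = 1·220.8 + 1·422.4 = 643.2 kN → 0.75 × 643.2 = 482 kN.
Bolt shear governs: 330 kN.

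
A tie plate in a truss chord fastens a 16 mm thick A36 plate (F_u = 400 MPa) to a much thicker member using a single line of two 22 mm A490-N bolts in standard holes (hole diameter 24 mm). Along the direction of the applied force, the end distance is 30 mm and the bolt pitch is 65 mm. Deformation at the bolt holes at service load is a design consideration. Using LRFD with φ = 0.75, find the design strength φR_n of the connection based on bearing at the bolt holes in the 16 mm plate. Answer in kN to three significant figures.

Per bolt r_n = 1.2 l_c t F_u ≤ 2.4 d t F_u; upper limit = 2.4 × 22 × 16 × 400 / 1000 = 337.9 kN.
Edge bolt: l_c = 30 − 24/2 = 18 mm → 1.2 × 18 × 16 × 400 / 1000 = 138.2 → r_n = 138.2 kN.
Interior bolts: l_c = 65 − 24 = 41 mm → 1.2 × 41 × 16 × 400 / 1000 = 314.9 → r_n = 314.9 kN.
R_n = 1 × 138.2 + 1 × 314.9 = 453.1 kN.
Design strength φR_n = 0.75 × 453.1 = 340 kN.

340 kN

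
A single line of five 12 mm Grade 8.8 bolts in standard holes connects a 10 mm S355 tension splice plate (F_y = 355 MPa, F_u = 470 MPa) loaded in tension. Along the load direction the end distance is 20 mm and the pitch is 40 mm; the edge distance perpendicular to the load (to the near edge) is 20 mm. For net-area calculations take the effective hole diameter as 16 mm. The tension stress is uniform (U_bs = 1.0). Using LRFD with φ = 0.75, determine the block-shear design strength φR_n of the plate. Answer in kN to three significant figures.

Shear plane L_v = 20 + 4·40 = 180 mm; A_gv = 180 × 10 = 1800 mm².
A_nv = (180 − 4.5·16) × 10 = 1080 mm².
A_nt = (20 − 0.5·16) × 10 = 120 mm².
0.6 F_u A_nv = 304.6 kN; 0.6 F_y A_gv = 383.4 kN → shear rupture governs the shear term.
R_n = 304.6 + 1.0 × 470 × 120 / 1000 = 361 kN.
Design strength φR_n = 0.75 × 361 = 271 kN.

271 kN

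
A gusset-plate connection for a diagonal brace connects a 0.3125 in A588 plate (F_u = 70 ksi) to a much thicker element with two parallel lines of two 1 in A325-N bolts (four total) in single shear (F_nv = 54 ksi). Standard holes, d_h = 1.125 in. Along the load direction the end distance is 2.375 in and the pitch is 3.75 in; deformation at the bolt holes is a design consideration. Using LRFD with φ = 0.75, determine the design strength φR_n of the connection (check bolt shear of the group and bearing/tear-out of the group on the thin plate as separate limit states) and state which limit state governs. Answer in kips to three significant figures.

Bolt shear: A_b = π·1²/4 = 0.7854 in²; R_n = 54 × 0.7854 × 4 × 1 = 169.6 kips → 0.75 × 169.6 = 127 kips.
Bearing (1.2 l_c t F_u ≤ 2.4 d t F_u): upper limit = 2.4·1·0.3125·70 = 52.5 kips.
  Edge l_c = 2.375 − 1.125/2 = 1.812 → r_n = 47.58 kips; interior l_c = 3.75 − 1.125 = 2.625 → r_n = 52.5 kips.
  R_n,bearing = 2·47.58 + 2·52.5 = 200.2 kips → 0.75 × 200.2 = 150 kips.
Bolt shear governs: 127 kips.

127 kips (bolt shear governs)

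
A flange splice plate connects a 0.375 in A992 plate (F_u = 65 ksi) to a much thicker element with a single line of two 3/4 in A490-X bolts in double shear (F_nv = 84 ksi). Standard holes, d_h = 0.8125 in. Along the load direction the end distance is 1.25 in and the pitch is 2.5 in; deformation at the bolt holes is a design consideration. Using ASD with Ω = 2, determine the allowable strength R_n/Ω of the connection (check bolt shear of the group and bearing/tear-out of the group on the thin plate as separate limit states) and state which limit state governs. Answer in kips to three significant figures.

Bolt shear: A_b = π·0.75²/4 = 0.4418 in²; R_n = 84 × 0.4418 × 2 × 2 = 148.4 kips → 148.4 / 2 = 74.2 kips.
Bearing (1.2 l_c t F_u ≤ 2.4 d t F_u): upper limit = 2.4·0.75·0.375·65 = 43.87 kips.
  Edge l_c = 1.25 − 0.8125/2 = 0.8438 → r_n = 24.68 kips; interior l_c = 2.5 − 0.8125 = 1.688 → r_n = 43.87 kips.
  R_n,bearing = 1·24.68 + 1·43.87 = 68.55 kips → 68.55 / 2 = 34.3 kips.
Bearing governs: 34.3 kips.

34.3 kips (bearing governs)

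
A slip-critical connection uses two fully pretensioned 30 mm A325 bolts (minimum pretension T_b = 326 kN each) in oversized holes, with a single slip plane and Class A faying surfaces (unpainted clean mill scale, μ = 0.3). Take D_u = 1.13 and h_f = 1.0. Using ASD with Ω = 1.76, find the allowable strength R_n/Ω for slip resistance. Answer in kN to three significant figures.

R_n = μ · D_u · h_f · T_b · n_s · n_b = 0.3 × 1.13 × 1.0 × 326 × 1 × 2 = 221 kN.
Allowable strength R_n/Ω = 221 / 1.76 = 126 kN.

126 kN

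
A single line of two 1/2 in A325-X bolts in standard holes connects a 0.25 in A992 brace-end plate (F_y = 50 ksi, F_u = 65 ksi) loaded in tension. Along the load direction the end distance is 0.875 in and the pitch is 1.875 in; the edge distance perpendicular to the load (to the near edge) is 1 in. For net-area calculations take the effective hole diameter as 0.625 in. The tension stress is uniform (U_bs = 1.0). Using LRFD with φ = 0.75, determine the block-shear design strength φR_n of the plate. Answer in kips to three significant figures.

21.6 kips

Shear plane L_v = 0.875 + 1·1.875 = 2.75 in; A_gv = 2.75 × 0.25 = 0.6875 in².
A_nv = (2.75 − 1.5·0.625) × 0.25 = 0.4531 in².
A_nt = (1 − 0.5·0.625) × 0.25 = 0.1719 in².
0.6 F_u A_nv = 17.67 kips; 0.6 F_y A_gv = 20.62 kips → shear rupture governs the shear term.
R_n = 17.67 + 1.0 × 65 × 0.1719 = 28.84 kips.
Design strength φR_n = 0.75 × 28.84 = 21.6 kips.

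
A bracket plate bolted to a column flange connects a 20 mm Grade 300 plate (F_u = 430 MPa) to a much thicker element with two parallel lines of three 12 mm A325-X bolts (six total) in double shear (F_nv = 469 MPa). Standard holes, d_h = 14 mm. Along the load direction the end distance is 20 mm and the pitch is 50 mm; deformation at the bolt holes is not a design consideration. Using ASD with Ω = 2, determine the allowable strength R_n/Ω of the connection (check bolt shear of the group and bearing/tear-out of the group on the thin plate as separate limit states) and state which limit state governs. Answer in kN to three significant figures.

Bolt shear: A_b = π·12²/4 = 113.1 mm²; R_n = 469 × 113.1 × 6 × 2 / 1000 = 636.5 kN → 636.5 / 2 = 318 kN.
Bearing (1.5 l_c t F_u ≤ 3.0 d t F_u): upper limit = 3.0·12·20·430 / 1000 = 309.6 kN.
  Edge l_c = 20 − 14/2 = 13 → r_n = 167.7 kN; interior l_c = 50 − 14 = 36 → r_n = 309.6 kN.
  R_n,bearing = 2·167.7 + 4·309.6 = 1574 kN → 1574 / 2 = 787 kN.
Bolt shear governs: 318 kN.

318 kN (bolt shear governs)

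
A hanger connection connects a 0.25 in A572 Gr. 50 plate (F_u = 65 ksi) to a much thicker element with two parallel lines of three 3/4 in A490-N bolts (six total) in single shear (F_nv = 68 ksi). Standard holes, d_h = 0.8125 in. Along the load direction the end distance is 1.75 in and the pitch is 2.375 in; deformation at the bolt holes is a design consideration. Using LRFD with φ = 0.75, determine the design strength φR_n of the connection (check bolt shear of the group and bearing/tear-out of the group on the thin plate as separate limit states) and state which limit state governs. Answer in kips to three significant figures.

127 kips (bearing governs)

Bolt shear: A_b = π·0.75²/4 = 0.4418 in²; R_n = 68 × 0.4418 × 6 × 1 = 180.2 kips → 0.75 × 180.2 = 135 kips.
Bearing (1.2 l_c t F_u ≤ 2.4 d t F_u): upper limit = 2.4·0.75·0.25·65 = 29.25 kips.
  Edge l_c = 1.75 − 0.8125/2 = 1.344 → r_n = 26.2 kips; interior l_c = 2.375 − 0.8125 = 1.562 → r_n = 29.25 kips.
  R_n,bearing = 2·26.2 + 4·29.25 = 169.4 kips → 0.75 × 169.4 = 127 kips.
Bearing governs: 127 kips.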